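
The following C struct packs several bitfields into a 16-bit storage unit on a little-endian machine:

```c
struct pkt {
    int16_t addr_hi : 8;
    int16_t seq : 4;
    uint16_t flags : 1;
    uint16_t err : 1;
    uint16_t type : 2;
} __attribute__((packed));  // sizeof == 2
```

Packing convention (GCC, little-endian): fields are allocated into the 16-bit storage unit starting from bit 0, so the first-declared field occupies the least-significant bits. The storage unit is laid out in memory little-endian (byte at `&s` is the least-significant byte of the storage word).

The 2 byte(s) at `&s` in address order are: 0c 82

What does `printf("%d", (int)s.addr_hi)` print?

[0]=0x0c [1]=0x82 (little-endian) → word 0x820c
addr_hi [0+:8] = (word>>0) & 0xff = 12  ←
seq [8+:4] = (word>>8) & 0xf = 2
flags [12+:1] = (word>>12) & 0x1 = 0
err [13+:1] = (word>>13) & 0x1 = 0
type [14+:2] = (word>>14) & 0x3 = 2
addr_hi signed 8b, MSB=0: value = 12

12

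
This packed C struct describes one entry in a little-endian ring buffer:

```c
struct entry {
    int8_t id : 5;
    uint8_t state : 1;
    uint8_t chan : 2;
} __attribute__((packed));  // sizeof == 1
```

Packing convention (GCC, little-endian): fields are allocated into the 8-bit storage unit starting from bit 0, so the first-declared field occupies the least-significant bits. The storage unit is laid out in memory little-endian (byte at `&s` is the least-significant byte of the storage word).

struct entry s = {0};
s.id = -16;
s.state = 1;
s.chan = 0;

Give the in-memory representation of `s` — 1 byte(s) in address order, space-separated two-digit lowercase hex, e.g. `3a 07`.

id:5 = -16 → 0x10 << 0 → word 0x10
state:1 = 1 → 0x1 << 5 → word 0x30
chan:2 = 0 → 0x0 << 6 → word 0x30
word = 0x30 → little-endian bytes:
  [0]=0x30

30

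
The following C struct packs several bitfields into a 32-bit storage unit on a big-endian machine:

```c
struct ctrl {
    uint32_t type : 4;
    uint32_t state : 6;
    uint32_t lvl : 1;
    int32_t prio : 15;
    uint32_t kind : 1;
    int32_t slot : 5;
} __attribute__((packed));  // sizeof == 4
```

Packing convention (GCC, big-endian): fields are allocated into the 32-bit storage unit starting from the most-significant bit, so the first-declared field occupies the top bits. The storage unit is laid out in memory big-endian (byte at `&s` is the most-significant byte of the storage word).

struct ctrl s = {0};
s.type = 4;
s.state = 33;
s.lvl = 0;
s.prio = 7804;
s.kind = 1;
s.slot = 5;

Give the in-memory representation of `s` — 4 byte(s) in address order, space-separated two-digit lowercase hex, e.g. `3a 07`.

type (4b) val=4 bits=0x4 at bit 28: 0x40000000
state (6b) val=33 bits=0x21 at bit 22: 0x48400000
lvl (1b) val=0 bits=0x0 at bit 21: 0x48400000
prio (15b) val=7804 bits=0x1e7c at bit 6: 0x48479f00
kind (1b) val=1 bits=0x1 at bit 5: 0x48479f20
slot (5b) val=5 bits=0x5 at bit 0: 0x48479f25
word = 0x48479f25 → big-endian bytes:
  [0]=0x48  [1]=0x47  [2]=0x9f  [3]=0x25

48 47 9f 25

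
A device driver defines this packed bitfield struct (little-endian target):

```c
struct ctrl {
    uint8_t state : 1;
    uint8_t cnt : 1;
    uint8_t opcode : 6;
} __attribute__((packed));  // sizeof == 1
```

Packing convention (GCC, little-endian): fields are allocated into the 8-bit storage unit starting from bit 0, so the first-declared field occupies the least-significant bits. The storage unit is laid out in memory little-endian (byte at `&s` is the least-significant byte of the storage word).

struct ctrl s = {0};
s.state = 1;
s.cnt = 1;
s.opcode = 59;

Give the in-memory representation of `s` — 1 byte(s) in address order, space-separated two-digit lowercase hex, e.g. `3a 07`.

ef

state (1b) val=1 bits=0x1 at bit 0: 0x01
cnt (1b) val=1 bits=0x1 at bit 1: 0x03
opcode (6b) val=59 bits=0x3b at bit 2: 0xef
word = 0xef → little-endian bytes:
  [0]=0xef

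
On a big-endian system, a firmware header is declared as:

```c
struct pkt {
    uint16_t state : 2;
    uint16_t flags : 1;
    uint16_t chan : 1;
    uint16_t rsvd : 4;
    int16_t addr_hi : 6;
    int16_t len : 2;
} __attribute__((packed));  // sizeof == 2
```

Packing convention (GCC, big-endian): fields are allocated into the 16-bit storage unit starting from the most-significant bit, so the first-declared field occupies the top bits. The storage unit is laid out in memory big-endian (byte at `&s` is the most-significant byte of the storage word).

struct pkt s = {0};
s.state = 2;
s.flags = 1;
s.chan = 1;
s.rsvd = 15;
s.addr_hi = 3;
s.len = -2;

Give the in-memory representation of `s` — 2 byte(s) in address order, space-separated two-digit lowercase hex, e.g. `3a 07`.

state:2 = 2 → 0x2 << 14 → word 0x8000
flags:1 = 1 → 0x1 << 13 → word 0xa000
chan:1 = 1 → 0x1 << 12 → word 0xb000
rsvd:4 = 15 → 0xf << 8 → word 0xbf00
addr_hi:6 = 3 → 0x3 << 2 → word 0xbf0c
len:2 = -2 → 0x2 << 0 → word 0xbf0e
word = 0xbf0e → big-endian bytes:
  [0]=0xbf  [1]=0x0e

bf 0e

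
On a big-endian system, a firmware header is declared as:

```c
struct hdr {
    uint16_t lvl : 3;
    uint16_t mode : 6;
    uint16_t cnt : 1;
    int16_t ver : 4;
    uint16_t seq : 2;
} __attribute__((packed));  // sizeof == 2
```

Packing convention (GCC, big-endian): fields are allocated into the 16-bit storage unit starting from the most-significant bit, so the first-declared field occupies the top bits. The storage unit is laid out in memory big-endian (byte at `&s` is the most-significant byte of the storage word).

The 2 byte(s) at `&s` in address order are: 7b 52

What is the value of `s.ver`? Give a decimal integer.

[0]=0x7b [1]=0x52 (big-endian) → word 0x7b52
lvl [13+:3] = (word>>13) & 0x7 = 3
mode [7+:6] = (word>>7) & 0x3f = 54
cnt [6+:1] = (word>>6) & 0x1 = 1
ver [2+:4] = (word>>2) & 0xf = 4  ←
seq [0+:2] = (word>>0) & 0x3 = 2
ver signed 4b, MSB=0: value = 4

4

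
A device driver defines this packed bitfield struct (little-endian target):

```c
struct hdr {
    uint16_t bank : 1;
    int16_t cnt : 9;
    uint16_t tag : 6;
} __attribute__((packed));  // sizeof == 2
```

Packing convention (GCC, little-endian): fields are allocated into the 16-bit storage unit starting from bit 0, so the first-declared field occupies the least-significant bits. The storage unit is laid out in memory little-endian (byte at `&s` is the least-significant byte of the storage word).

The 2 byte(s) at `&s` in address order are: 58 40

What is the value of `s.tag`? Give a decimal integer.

16

[0]=0x58 [1]=0x40 (little-endian) → word 0x4058
bank [0+:1] = (word>>0) & 0x1 = 0
cnt [1+:9] = (word>>1) & 0x1ff = 44
tag [10+:6] = (word>>10) & 0x3f = 16  ←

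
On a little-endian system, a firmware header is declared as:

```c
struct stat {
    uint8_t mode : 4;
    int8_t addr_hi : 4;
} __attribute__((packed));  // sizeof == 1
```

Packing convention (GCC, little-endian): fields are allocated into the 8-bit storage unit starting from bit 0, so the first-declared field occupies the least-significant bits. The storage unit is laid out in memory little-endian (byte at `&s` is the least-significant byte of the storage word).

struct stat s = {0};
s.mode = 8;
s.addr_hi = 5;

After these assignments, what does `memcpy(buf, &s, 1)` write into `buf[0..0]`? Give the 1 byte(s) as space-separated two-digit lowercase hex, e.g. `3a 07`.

58

mode:4 = 8 → 0x8 << 0 → word 0x08
addr_hi:4 = 5 → 0x5 << 4 → word 0x58
word = 0x58 → little-endian bytes:
  [0]=0x58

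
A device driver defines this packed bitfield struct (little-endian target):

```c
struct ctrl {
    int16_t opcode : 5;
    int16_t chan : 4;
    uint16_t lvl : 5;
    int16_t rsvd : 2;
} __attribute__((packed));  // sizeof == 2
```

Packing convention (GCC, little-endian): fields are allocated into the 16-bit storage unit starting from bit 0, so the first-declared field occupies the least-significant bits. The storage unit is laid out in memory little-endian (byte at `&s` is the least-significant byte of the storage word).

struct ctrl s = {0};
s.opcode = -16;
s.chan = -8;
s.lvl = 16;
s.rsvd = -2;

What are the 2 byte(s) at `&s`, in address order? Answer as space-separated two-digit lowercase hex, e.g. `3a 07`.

10 a1

opcode (5b) val=-16 bits=0x10 at bit 0: 0x0010
chan (4b) val=-8 bits=0x8 at bit 5: 0x0110
lvl (5b) val=16 bits=0x10 at bit 9: 0x2110
rsvd (2b) val=-2 bits=0x2 at bit 14: 0xa110
word = 0xa110 → little-endian bytes:
  [0]=0x10  [1]=0xa1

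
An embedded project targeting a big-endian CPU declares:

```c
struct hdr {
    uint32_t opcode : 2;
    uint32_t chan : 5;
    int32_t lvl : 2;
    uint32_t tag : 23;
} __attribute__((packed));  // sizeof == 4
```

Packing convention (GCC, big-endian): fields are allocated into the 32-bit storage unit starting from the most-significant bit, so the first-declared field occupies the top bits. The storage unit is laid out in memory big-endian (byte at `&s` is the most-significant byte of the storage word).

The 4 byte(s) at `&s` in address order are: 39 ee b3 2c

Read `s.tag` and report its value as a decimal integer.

[0]=0x39 [1]=0xee [2]=0xb3 [3]=0x2c (big-endian) → word 0x39eeb32c
opcode [30+:2] = (word>>30) & 0x3 = 0
chan [25+:5] = (word>>25) & 0x1f = 28
lvl [23+:2] = (word>>23) & 0x3 = 3
tag [0+:23] = (word>>0) & 0x7fffff = 7254828  ←

7254828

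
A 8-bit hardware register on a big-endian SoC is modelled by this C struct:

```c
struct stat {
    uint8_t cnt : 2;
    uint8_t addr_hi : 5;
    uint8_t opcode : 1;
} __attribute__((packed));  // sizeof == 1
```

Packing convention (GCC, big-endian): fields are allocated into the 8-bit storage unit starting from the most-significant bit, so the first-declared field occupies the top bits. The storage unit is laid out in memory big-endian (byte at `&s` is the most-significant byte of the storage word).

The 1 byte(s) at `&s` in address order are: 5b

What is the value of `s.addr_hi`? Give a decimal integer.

[0]=0x5b (big-endian) → word 0x5b
cnt:2 @ bit 6 → (0x5b>>6)&0x3 = 0x1
addr_hi:5 @ bit 1 → (0x5b>>1)&0x1f = 0xd  ←
opcode:1 @ bit 0 → (0x5b>>0)&0x1 = 0x1

13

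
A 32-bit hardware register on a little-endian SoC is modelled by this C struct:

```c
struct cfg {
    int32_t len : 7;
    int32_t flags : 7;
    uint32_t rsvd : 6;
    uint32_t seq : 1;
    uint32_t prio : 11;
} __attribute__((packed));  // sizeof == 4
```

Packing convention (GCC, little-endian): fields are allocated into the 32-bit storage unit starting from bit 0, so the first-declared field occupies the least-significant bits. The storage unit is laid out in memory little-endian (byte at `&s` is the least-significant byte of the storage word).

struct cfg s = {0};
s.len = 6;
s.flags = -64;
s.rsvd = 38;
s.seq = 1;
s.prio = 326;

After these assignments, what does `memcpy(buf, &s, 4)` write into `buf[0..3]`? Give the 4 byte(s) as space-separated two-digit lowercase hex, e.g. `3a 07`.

len (7b) val=6 bits=0x6 at bit 0: 0x00000006
flags (7b) val=-64 bits=0x40 at bit 7: 0x00002006
rsvd (6b) val=38 bits=0x26 at bit 14: 0x0009a006
seq (1b) val=1 bits=0x1 at bit 20: 0x0019a006
prio (11b) val=326 bits=0x146 at bit 21: 0x28d9a006
word = 0x28d9a006 → little-endian bytes:
  [0]=0x06  [1]=0xa0  [2]=0xd9  [3]=0x28

06 a0 d9 28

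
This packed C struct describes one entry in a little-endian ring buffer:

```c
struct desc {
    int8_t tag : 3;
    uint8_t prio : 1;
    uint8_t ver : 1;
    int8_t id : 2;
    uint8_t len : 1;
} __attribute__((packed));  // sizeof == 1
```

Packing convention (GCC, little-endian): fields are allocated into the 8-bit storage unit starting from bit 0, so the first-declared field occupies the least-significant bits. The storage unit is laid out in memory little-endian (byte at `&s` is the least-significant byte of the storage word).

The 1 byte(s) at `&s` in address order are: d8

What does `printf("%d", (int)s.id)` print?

[0]=0xd8 (little-endian) → word 0xd8
tag:3 @ bit 0 → (0xd8>>0)&0x7 = 0x0
prio:1 @ bit 3 → (0xd8>>3)&0x1 = 0x1
ver:1 @ bit 4 → (0xd8>>4)&0x1 = 0x1
id:2 @ bit 5 → (0xd8>>5)&0x3 = 0x2  ←
len:1 @ bit 7 → (0xd8>>7)&0x1 = 0x1
id signed 2b, MSB=1: 2 - 4 = -2

-2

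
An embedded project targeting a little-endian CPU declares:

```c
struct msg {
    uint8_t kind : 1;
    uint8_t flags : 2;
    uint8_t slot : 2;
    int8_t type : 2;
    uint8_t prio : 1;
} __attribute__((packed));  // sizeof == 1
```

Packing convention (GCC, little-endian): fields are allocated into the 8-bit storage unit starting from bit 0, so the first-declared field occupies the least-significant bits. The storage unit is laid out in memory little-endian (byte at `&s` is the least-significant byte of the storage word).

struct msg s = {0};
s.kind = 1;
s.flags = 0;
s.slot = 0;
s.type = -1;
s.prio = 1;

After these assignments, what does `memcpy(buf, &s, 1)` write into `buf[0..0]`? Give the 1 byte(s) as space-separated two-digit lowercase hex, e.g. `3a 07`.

kind:1 = 1 → 0x1 << 0 → word 0x01
flags:2 = 0 → 0x0 << 1 → word 0x01
slot:2 = 0 → 0x0 << 3 → word 0x01
type:2 = -1 → 0x3 << 5 → word 0x61
prio:1 = 1 → 0x1 << 7 → word 0xe1
word = 0xe1 → little-endian bytes:
  [0]=0xe1

e1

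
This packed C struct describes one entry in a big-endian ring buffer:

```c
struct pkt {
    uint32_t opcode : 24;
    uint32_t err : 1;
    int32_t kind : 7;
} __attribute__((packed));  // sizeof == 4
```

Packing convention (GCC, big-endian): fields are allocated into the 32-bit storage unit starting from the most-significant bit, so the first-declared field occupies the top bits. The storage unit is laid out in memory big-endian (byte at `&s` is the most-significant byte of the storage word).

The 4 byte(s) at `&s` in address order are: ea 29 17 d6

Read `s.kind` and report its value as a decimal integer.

-42

[0]=0xea [1]=0x29 [2]=0x17 [3]=0xd6 (big-endian) → word 0xea2917d6
opcode:24 @ bit 8 → (0xea2917d6>>8)&0xffffff = 0xea2917
err:1 @ bit 7 → (0xea2917d6>>7)&0x1 = 0x1
kind:7 @ bit 0 → (0xea2917d6>>0)&0x7f = 0x56  ←
kind signed 7b, MSB=1: 86 - 128 = -42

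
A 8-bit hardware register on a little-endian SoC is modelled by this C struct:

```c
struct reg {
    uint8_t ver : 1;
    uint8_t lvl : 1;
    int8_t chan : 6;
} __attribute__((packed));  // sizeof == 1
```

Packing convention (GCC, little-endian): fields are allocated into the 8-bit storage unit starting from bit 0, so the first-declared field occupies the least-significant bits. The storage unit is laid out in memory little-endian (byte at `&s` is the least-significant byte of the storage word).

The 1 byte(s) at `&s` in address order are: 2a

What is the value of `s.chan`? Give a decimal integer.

10

[0]=0x2a (little-endian) → word 0x2a
ver [0+:1] = (word>>0) & 0x1 = 0
lvl [1+:1] = (word>>1) & 0x1 = 1
chan [2+:6] = (word>>2) & 0x3f = 10  ←
chan signed 6b, MSB=0: value = 10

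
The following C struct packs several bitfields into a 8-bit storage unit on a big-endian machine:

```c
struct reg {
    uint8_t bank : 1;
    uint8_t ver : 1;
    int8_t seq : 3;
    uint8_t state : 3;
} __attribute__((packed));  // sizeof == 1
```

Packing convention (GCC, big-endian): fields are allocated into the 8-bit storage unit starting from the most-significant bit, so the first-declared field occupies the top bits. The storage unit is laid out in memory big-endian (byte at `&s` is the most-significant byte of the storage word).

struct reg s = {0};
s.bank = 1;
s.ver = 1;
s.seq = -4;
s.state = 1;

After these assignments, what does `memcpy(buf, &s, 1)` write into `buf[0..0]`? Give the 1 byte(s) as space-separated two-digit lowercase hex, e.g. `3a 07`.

e1

bank (1b) val=1 bits=0x1 at bit 7: 0x80
ver (1b) val=1 bits=0x1 at bit 6: 0xc0
seq (3b) val=-4 bits=0x4 at bit 3: 0xe0
state (3b) val=1 bits=0x1 at bit 0: 0xe1
word = 0xe1 → big-endian bytes:
  [0]=0xe1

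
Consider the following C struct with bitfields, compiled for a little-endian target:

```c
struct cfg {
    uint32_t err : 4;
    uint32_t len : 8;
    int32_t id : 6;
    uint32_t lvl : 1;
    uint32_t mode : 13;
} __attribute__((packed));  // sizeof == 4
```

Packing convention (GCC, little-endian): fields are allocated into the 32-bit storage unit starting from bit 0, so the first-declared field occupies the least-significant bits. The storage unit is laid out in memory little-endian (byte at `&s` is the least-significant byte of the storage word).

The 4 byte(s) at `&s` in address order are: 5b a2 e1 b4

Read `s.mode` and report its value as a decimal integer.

5788

[0]=0x5b [1]=0xa2 [2]=0xe1 [3]=0xb4 (little-endian) → word 0xb4e1a25b
err [0+:4] = (word>>0) & 0xf = 11
len [4+:8] = (word>>4) & 0xff = 37
id [12+:6] = (word>>12) & 0x3f = 26
lvl [18+:1] = (word>>18) & 0x1 = 0
mode [19+:13] = (word>>19) & 0x1fff = 5788  ←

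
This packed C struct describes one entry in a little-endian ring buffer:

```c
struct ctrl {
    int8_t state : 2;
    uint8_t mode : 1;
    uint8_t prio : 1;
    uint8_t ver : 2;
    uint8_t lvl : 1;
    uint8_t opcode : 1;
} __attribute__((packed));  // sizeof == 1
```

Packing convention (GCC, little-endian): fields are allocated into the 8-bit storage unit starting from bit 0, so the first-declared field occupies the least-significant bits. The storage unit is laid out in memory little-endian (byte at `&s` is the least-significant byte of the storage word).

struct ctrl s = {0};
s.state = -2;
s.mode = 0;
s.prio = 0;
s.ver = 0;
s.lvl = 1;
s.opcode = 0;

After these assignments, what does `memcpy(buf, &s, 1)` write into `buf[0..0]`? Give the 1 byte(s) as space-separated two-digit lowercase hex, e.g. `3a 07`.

state:2 = -2 → 0x2 << 0 → word 0x02
mode:1 = 0 → 0x0 << 2 → word 0x02
prio:1 = 0 → 0x0 << 3 → word 0x02
ver:2 = 0 → 0x0 << 4 → word 0x02
lvl:1 = 1 → 0x1 << 6 → word 0x42
opcode:1 = 0 → 0x0 << 7 → word 0x42
word = 0x42 → little-endian bytes:
  [0]=0x42

42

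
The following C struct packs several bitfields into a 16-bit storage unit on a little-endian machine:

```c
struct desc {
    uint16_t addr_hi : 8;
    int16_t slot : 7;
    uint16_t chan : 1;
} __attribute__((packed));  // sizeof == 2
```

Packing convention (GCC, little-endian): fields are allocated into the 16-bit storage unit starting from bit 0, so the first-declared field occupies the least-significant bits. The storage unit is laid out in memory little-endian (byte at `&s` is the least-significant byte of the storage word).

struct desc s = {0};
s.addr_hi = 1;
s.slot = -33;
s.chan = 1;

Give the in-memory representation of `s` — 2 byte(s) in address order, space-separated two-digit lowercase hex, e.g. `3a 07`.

01 df

[0+:8] addr_hi=1 & 0xff = 0x1; word=0x0001
[8+:7] slot=-33 & 0x7f = 0x5f; word=0x5f01
[15+:1] chan=1 & 0x1 = 0x1; word=0xdf01
word = 0xdf01 → little-endian bytes:
  [0]=0x01  [1]=0xdf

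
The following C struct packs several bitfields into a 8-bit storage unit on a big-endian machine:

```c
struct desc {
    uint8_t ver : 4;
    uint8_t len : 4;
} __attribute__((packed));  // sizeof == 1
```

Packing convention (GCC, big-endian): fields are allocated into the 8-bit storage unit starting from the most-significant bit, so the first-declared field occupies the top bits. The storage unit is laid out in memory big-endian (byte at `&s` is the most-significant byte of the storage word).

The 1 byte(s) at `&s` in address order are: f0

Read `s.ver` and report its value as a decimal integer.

[0]=0xf0 (big-endian) → word 0xf0
ver:4 @ bit 4 → (0xf0>>4)&0xf = 0xf  ←
len:4 @ bit 0 → (0xf0>>0)&0xf = 0x0

15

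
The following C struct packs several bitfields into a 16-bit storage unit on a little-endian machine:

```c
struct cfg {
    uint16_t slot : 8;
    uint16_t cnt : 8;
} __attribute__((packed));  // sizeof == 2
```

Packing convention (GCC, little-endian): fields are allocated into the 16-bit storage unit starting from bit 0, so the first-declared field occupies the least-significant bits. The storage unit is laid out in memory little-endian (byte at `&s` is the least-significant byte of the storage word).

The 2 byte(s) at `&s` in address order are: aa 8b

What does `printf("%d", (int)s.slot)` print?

170

[0]=0xaa [1]=0x8b (little-endian) → word 0x8baa
slot [0+:8] = (word>>0) & 0xff = 170  ←
cnt [8+:8] = (word>>8) & 0xff = 139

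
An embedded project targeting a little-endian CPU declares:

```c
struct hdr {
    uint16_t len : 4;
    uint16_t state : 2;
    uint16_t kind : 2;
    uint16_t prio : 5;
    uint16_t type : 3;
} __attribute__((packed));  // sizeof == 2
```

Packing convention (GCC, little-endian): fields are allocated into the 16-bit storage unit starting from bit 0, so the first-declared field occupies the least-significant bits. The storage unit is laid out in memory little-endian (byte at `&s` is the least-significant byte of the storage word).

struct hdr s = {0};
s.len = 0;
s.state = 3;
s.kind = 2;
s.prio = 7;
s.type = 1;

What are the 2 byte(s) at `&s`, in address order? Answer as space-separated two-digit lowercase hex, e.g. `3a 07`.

b0 27

len (4b) val=0 bits=0x0 at bit 0: 0x0000
state (2b) val=3 bits=0x3 at bit 4: 0x0030
kind (2b) val=2 bits=0x2 at bit 6: 0x00b0
prio (5b) val=7 bits=0x7 at bit 8: 0x07b0
type (3b) val=1 bits=0x1 at bit 13: 0x27b0
word = 0x27b0 → little-endian bytes:
  [0]=0xb0  [1]=0x27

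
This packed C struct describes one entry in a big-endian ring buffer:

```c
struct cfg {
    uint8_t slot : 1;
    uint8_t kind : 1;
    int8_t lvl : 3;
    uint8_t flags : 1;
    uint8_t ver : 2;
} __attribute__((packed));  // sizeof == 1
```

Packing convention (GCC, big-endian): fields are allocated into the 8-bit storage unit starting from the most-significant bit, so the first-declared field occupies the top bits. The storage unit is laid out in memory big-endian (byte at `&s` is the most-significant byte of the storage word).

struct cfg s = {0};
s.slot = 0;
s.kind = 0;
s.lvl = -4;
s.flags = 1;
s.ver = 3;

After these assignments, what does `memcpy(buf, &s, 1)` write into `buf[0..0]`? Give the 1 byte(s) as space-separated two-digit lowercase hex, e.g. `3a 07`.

slot:1 = 0 → 0x0 << 7 → word 0x00
kind:1 = 0 → 0x0 << 6 → word 0x00
lvl:3 = -4 → 0x4 << 3 → word 0x20
flags:1 = 1 → 0x1 << 2 → word 0x24
ver:2 = 3 → 0x3 << 0 → word 0x27
word = 0x27 → big-endian bytes:
  [0]=0x27

27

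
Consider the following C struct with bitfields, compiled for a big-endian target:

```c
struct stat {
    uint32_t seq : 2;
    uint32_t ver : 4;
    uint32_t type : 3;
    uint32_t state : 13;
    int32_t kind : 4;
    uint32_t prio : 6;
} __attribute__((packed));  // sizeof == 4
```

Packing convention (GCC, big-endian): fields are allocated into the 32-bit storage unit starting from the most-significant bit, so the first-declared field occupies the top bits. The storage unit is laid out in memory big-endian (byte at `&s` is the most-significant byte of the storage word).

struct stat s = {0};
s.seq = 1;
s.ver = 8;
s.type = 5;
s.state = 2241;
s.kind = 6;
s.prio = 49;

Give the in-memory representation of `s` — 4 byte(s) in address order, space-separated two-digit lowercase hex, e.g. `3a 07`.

62 a3 05 b1

seq:2 = 1 → 0x1 << 30 → word 0x40000000
ver:4 = 8 → 0x8 << 26 → word 0x60000000
type:3 = 5 → 0x5 << 23 → word 0x62800000
state:13 = 2241 → 0x8c1 << 10 → word 0x62a30400
kind:4 = 6 → 0x6 << 6 → word 0x62a30580
prio:6 = 49 → 0x31 << 0 → word 0x62a305b1
word = 0x62a305b1 → big-endian bytes:
  [0]=0x62  [1]=0xa3  [2]=0x05  [3]=0xb1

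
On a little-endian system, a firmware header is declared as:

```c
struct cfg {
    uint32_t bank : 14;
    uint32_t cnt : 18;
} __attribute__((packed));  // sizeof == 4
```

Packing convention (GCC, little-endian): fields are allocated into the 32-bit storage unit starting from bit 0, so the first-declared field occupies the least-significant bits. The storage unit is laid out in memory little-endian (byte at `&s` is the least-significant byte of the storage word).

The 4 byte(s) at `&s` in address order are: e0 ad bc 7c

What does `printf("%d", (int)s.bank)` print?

[0]=0xe0 [1]=0xad [2]=0xbc [3]=0x7c (little-endian) → word 0x7cbcade0
bank [0+:14] = (word>>0) & 0x3fff = 11744  ←
cnt [14+:18] = (word>>14) & 0x3ffff = 127730

11744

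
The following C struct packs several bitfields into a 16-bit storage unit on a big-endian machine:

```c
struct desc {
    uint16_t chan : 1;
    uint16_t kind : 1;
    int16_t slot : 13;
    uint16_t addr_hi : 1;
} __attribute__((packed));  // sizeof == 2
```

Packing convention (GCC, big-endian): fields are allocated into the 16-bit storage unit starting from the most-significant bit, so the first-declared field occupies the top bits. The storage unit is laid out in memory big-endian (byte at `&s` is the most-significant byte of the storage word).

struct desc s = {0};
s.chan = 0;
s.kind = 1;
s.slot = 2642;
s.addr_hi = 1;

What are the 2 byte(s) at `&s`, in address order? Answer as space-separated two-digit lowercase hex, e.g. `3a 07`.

54 a5

chan (1b) val=0 bits=0x0 at bit 15: 0x0000
kind (1b) val=1 bits=0x1 at bit 14: 0x4000
slot (13b) val=2642 bits=0xa52 at bit 1: 0x54a4
addr_hi (1b) val=1 bits=0x1 at bit 0: 0x54a5
word = 0x54a5 → big-endian bytes:
  [0]=0x54  [1]=0xa5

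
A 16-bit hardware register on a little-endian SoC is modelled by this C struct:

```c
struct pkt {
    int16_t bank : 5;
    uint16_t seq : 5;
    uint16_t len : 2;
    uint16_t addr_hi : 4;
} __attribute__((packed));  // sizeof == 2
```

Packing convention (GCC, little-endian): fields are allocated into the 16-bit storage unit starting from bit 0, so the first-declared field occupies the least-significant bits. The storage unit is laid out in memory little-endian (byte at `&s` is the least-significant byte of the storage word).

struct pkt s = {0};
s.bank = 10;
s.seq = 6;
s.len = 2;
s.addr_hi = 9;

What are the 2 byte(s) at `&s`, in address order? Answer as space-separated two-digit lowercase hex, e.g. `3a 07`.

bank (5b) val=10 bits=0xa at bit 0: 0x000a
seq (5b) val=6 bits=0x6 at bit 5: 0x00ca
len (2b) val=2 bits=0x2 at bit 10: 0x08ca
addr_hi (4b) val=9 bits=0x9 at bit 12: 0x98ca
word = 0x98ca → little-endian bytes:
  [0]=0xca  [1]=0x98

ca 98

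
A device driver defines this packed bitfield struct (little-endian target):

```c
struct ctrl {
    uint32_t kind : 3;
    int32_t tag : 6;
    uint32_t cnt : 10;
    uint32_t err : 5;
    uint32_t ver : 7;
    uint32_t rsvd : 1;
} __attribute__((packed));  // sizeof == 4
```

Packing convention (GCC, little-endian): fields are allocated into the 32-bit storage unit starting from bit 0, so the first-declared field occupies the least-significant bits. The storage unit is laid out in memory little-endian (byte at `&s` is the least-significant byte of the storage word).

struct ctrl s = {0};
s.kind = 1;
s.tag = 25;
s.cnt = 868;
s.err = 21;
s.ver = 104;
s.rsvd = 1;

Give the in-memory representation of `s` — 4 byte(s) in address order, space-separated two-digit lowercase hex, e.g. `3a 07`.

[0+:3] kind=1 & 0x7 = 0x1; word=0x00000001
[3+:6] tag=25 & 0x3f = 0x19; word=0x000000c9
[9+:10] cnt=868 & 0x3ff = 0x364; word=0x0006c8c9
[19+:5] err=21 & 0x1f = 0x15; word=0x00aec8c9
[24+:7] ver=104 & 0x7f = 0x68; word=0x68aec8c9
[31+:1] rsvd=1 & 0x1 = 0x1; word=0xe8aec8c9
word = 0xe8aec8c9 → little-endian bytes:
  [0]=0xc9  [1]=0xc8  [2]=0xae  [3]=0xe8

c9 c8 ae e8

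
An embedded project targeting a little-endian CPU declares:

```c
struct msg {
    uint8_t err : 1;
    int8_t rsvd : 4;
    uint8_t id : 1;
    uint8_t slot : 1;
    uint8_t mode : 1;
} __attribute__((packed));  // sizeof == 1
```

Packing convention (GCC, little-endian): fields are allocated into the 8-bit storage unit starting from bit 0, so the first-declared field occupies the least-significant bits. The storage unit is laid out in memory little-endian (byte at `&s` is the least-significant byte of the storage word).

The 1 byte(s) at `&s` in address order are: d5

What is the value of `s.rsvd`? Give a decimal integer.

[0]=0xd5 (little-endian) → word 0xd5
err:1 @ bit 0 → (0xd5>>0)&0x1 = 0x1
rsvd:4 @ bit 1 → (0xd5>>1)&0xf = 0xa  ←
id:1 @ bit 5 → (0xd5>>5)&0x1 = 0x0
slot:1 @ bit 6 → (0xd5>>6)&0x1 = 0x1
mode:1 @ bit 7 → (0xd5>>7)&0x1 = 0x1
rsvd signed 4b, MSB=1: 10 - 16 = -6

-6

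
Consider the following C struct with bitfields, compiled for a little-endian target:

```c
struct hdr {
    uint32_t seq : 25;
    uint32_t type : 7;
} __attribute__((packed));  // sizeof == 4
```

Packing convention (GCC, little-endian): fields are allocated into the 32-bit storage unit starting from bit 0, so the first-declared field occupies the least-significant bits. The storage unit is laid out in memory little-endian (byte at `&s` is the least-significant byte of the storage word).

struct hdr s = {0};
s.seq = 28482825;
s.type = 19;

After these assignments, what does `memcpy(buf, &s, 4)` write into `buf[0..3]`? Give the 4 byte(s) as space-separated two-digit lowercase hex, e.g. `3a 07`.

seq (25b) val=28482825 bits=0x1b29d09 at bit 0: 0x01b29d09
type (7b) val=19 bits=0x13 at bit 25: 0x27b29d09
word = 0x27b29d09 → little-endian bytes:
  [0]=0x09  [1]=0x9d  [2]=0xb2  [3]=0x27

09 9d b2 27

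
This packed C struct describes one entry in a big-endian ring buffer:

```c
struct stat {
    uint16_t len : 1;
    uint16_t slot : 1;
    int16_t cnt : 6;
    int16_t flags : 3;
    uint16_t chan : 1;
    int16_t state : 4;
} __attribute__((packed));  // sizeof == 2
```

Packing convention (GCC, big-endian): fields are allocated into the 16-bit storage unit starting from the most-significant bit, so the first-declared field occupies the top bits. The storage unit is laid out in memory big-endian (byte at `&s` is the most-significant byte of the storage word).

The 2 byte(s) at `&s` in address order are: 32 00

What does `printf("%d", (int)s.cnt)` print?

[0]=0x32 [1]=0x00 (big-endian) → word 0x3200
len [15+:1] = (word>>15) & 0x1 = 0
slot [14+:1] = (word>>14) & 0x1 = 0
cnt [8+:6] = (word>>8) & 0x3f = 50  ←
flags [5+:3] = (word>>5) & 0x7 = 0
chan [4+:1] = (word>>4) & 0x1 = 0
state [0+:4] = (word>>0) & 0xf = 0
cnt signed 6b, MSB=1: 50 - 64 = -14

-14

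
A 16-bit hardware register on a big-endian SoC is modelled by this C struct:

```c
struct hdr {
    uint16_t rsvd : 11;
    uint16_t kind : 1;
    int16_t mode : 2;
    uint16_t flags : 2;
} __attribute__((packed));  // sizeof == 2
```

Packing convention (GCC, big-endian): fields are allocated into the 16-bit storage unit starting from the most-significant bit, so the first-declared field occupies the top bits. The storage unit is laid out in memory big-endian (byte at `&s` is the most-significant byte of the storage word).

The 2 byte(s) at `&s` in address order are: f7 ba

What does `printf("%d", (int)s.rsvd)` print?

1981

[0]=0xf7 [1]=0xba (big-endian) → word 0xf7ba
rsvd [5+:11] = (word>>5) & 0x7ff = 1981  ←
kind [4+:1] = (word>>4) & 0x1 = 1
mode [2+:2] = (word>>2) & 0x3 = 2
flags [0+:2] = (word>>0) & 0x3 = 2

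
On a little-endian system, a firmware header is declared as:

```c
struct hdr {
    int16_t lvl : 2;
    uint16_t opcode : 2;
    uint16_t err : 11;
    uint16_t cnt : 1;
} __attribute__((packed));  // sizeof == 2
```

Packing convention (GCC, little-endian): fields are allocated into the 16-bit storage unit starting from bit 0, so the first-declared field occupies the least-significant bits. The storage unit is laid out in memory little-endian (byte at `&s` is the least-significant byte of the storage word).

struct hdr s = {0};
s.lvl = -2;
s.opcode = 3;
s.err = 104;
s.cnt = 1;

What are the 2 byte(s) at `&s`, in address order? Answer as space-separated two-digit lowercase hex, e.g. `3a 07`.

8e 86

[0+:2] lvl=-2 & 0x3 = 0x2; word=0x0002
[2+:2] opcode=3 & 0x3 = 0x3; word=0x000e
[4+:11] err=104 & 0x7ff = 0x68; word=0x068e
[15+:1] cnt=1 & 0x1 = 0x1; word=0x868e
word = 0x868e → little-endian bytes:
  [0]=0x8e  [1]=0x86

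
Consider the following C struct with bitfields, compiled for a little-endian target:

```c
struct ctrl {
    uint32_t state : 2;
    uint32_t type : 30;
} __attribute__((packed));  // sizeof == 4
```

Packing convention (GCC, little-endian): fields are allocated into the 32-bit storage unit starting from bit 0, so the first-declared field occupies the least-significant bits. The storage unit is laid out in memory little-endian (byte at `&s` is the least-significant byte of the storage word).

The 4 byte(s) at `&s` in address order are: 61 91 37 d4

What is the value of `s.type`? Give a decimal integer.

[0]=0x61 [1]=0x91 [2]=0x37 [3]=0xd4 (little-endian) → word 0xd4379161
state [0+:2] = (word>>0) & 0x3 = 1
type [2+:30] = (word>>2) & 0x3fffffff = 890102872  ←

890102872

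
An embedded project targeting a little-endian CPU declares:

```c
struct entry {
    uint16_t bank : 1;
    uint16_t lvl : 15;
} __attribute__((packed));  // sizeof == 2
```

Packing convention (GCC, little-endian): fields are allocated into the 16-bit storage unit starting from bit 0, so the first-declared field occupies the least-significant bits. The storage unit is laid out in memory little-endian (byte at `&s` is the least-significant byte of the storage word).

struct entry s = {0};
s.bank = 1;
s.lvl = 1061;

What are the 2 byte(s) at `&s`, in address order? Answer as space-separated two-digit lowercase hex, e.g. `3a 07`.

[0+:1] bank=1 & 0x1 = 0x1; word=0x0001
[1+:15] lvl=1061 & 0x7fff = 0x425; word=0x084b
word = 0x084b → little-endian bytes:
  [0]=0x4b  [1]=0x08

4b 08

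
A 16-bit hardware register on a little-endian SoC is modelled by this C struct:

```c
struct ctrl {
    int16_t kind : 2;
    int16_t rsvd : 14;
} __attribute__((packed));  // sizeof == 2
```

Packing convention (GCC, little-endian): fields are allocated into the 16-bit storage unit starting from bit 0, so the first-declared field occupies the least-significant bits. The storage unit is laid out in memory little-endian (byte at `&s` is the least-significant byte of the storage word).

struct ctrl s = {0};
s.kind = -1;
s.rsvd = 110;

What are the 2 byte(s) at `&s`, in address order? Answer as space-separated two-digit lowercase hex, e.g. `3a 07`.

kind:2 = -1 → 0x3 << 0 → word 0x0003
rsvd:14 = 110 → 0x6e << 2 → word 0x01bb
word = 0x01bb → little-endian bytes:
  [0]=0xbb  [1]=0x01

bb 01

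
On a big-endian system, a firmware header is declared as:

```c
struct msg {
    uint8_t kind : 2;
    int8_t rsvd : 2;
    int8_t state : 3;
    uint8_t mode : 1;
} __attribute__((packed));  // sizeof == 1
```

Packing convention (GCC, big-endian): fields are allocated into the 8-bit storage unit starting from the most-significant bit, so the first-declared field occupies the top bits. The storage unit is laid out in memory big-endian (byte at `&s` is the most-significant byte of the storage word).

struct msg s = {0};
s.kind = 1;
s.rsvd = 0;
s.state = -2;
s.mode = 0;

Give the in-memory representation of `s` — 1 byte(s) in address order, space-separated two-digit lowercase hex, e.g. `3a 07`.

4c

[6+:2] kind=1 & 0x3 = 0x1; word=0x40
[4+:2] rsvd=0 & 0x3 = 0x0; word=0x40
[1+:3] state=-2 & 0x7 = 0x6; word=0x4c
[0+:1] mode=0 & 0x1 = 0x0; word=0x4c
word = 0x4c → big-endian bytes:
  [0]=0x4c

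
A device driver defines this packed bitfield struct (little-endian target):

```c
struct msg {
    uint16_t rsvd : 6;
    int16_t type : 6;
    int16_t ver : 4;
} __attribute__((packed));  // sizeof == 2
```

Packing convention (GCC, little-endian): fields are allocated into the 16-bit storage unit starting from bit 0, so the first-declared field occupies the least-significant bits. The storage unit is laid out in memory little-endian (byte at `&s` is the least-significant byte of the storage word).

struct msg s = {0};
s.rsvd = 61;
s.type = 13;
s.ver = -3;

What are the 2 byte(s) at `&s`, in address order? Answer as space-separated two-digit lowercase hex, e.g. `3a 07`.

rsvd (6b) val=61 bits=0x3d at bit 0: 0x003d
type (6b) val=13 bits=0xd at bit 6: 0x037d
ver (4b) val=-3 bits=0xd at bit 12: 0xd37d
word = 0xd37d → little-endian bytes:
  [0]=0x7d  [1]=0xd3

7d d3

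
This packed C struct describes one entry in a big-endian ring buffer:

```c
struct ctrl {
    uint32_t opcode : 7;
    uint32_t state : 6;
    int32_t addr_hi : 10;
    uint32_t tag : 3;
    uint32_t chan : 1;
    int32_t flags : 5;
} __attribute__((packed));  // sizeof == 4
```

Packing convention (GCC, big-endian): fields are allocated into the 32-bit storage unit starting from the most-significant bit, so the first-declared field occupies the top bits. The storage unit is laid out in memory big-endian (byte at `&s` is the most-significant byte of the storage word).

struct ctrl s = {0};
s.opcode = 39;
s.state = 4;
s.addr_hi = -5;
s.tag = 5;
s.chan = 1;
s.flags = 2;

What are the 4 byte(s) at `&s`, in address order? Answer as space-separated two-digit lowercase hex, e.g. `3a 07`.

4e 27 f7 62

[25+:7] opcode=39 & 0x7f = 0x27; word=0x4e000000
[19+:6] state=4 & 0x3f = 0x4; word=0x4e200000
[9+:10] addr_hi=-5 & 0x3ff = 0x3fb; word=0x4e27f600
[6+:3] tag=5 & 0x7 = 0x5; word=0x4e27f740
[5+:1] chan=1 & 0x1 = 0x1; word=0x4e27f760
[0+:5] flags=2 & 0x1f = 0x2; word=0x4e27f762
word = 0x4e27f762 → big-endian bytes:
  [0]=0x4e  [1]=0x27  [2]=0xf7  [3]=0x62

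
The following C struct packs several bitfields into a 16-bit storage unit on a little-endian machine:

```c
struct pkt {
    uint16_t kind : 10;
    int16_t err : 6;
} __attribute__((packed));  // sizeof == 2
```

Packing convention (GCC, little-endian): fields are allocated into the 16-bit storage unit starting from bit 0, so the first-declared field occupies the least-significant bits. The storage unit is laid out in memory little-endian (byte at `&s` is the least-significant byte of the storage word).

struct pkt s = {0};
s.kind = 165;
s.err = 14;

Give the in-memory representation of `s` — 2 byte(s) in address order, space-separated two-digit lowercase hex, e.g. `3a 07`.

[0+:10] kind=165 & 0x3ff = 0xa5; word=0x00a5
[10+:6] err=14 & 0x3f = 0xe; word=0x38a5
word = 0x38a5 → little-endian bytes:
  [0]=0xa5  [1]=0x38

a5 38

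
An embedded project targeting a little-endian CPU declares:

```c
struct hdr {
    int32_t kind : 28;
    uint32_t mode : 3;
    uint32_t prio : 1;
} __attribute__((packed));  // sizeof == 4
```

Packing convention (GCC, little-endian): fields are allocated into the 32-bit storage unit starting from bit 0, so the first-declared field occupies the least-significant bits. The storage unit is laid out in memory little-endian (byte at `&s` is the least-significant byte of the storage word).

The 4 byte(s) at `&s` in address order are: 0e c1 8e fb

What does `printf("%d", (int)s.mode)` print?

7

[0]=0x0e [1]=0xc1 [2]=0x8e [3]=0xfb (little-endian) → word 0xfb8ec10e
kind [0+:28] = (word>>0) & 0xfffffff = 193904910
mode [28+:3] = (word>>28) & 0x7 = 7  ←
prio [31+:1] = (word>>31) & 0x1 = 1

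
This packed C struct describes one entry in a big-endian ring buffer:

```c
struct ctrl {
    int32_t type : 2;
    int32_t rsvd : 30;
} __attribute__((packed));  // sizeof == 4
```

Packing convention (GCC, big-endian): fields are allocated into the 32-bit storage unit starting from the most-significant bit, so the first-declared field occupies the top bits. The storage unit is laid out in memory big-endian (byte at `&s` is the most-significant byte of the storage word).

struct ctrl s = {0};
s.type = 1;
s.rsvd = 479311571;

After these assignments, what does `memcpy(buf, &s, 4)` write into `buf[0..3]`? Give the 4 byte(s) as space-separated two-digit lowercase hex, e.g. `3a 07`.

5c 91 b6 d3

[30+:2] type=1 & 0x3 = 0x1; word=0x40000000
[0+:30] rsvd=479311571 & 0x3fffffff = 0x1c91b6d3; word=0x5c91b6d3
word = 0x5c91b6d3 → big-endian bytes:
  [0]=0x5c  [1]=0x91  [2]=0xb6  [3]=0xd3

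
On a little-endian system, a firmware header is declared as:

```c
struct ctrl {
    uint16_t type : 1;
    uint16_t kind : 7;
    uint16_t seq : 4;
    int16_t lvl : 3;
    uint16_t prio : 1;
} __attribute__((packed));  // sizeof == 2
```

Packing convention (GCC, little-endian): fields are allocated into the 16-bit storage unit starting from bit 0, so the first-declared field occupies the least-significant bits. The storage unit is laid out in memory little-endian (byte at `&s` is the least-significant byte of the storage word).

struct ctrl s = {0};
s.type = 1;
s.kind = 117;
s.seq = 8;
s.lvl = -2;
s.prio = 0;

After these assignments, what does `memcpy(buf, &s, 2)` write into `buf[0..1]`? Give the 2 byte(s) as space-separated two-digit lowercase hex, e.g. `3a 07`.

type (1b) val=1 bits=0x1 at bit 0: 0x0001
kind (7b) val=117 bits=0x75 at bit 1: 0x00eb
seq (4b) val=8 bits=0x8 at bit 8: 0x08eb
lvl (3b) val=-2 bits=0x6 at bit 12: 0x68eb
prio (1b) val=0 bits=0x0 at bit 15: 0x68eb
word = 0x68eb → little-endian bytes:
  [0]=0xeb  [1]=0x68

eb 68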